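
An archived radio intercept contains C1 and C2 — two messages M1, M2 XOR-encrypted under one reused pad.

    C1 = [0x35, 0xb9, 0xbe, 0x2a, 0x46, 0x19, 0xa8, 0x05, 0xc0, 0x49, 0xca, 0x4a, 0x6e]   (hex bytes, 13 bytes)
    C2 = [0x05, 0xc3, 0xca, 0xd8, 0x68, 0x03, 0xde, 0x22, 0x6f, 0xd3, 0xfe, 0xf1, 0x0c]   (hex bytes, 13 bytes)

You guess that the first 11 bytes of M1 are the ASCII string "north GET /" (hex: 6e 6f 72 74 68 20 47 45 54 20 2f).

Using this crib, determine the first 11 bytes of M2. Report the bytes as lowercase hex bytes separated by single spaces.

First, C1 ⊕ C2 = (M1 ⊕ K) ⊕ (M2 ⊕ K) = M1 ⊕ M2, so the key drops out. Then M2 = (M1 ⊕ M2) ⊕ M1 over the first 11 bytes.
byte 0: (35 ^ 05) ^ 6e = 30 ^ 6e = 5e
byte 1: (b9 ^ c3) ^ 6f = 7a ^ 6f = 15
byte 2: (be ^ ca) ^ 72 = 74 ^ 72 = 06
byte 3: (2a ^ d8) ^ 74 = f2 ^ 74 = 86
byte 4: (46 ^ 68) ^ 68 = 2e ^ 68 = 46
byte 5: (19 ^ 03) ^ 20 = 1a ^ 20 = 3a
byte 6: (a8 ^ de) ^ 47 = 76 ^ 47 = 31
byte 7: (05 ^ 22) ^ 45 = 27 ^ 45 = 62
byte 8: (c0 ^ 6f) ^ 54 = af ^ 54 = fb
byte 9: (49 ^ d3) ^ 20 = 9a ^ 20 = ba
byte 10: (ca ^ fe) ^ 2f = 34 ^ 2f = 1b

5e 15 06 86 46 3a 31 62 fb ba 1b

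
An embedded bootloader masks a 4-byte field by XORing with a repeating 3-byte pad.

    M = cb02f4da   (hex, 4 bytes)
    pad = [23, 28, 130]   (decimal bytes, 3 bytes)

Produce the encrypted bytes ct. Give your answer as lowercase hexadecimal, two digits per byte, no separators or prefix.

dc1e76cd

The 3-byte key repeats, so the effective keystream is 17 1c 82 17.
byte 0: 203 XOR  23 = 220
byte 1:   2 XOR  28 =  30
byte 2: 244 XOR 130 = 118
byte 3: 218 XOR  23 = 205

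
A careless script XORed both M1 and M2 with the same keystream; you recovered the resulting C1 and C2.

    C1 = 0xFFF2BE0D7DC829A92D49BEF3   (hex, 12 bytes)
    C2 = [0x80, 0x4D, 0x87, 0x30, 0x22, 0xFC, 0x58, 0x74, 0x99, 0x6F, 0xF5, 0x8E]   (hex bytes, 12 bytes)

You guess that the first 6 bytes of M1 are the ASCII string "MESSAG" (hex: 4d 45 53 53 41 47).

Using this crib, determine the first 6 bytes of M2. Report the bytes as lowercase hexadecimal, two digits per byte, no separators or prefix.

First, C1 ⊕ C2 = (M1 ⊕ K) ⊕ (M2 ⊕ K) = M1 ⊕ M2, so the key drops out. Then M2 = (M1 ⊕ M2) ⊕ M1 over the first 6 bytes.
byte 0: (ff XOR 80) XOR 4d = 7f XOR 4d = 32
byte 1: (f2 XOR 4d) XOR 45 = bf XOR 45 = fa
byte 2: (be XOR 87) XOR 53 = 39 XOR 53 = 6a
byte 3: (0d XOR 30) XOR 53 = 3d XOR 53 = 6e
byte 4: (7d XOR 22) XOR 41 = 5f XOR 41 = 1e
byte 5: (c8 XOR fc) XOR 47 = 34 XOR 47 = 73

32fa6a6e1e73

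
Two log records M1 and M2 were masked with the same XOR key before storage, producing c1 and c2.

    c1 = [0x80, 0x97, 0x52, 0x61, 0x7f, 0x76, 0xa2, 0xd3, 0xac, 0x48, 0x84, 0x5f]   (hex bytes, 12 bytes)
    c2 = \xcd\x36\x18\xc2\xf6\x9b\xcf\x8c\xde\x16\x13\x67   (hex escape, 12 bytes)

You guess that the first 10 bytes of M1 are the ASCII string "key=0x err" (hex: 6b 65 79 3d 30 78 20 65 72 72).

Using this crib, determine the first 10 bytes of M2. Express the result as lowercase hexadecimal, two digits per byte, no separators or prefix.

First, c1 ⊕ c2 = (M1 ⊕ K) ⊕ (M2 ⊕ K) = M1 ⊕ M2, so the key drops out. Then M2 = (M1 ⊕ M2) ⊕ M1 over the first 10 bytes.
byte 0: (80 ^ cd) ^ 6b = 4d ^ 6b = 26
byte 1: (97 ^ 36) ^ 65 = a1 ^ 65 = c4
byte 2: (52 ^ 18) ^ 79 = 4a ^ 79 = 33
byte 3: (61 ^ c2) ^ 3d = a3 ^ 3d = 9e
byte 4: (7f ^ f6) ^ 30 = 89 ^ 30 = b9
byte 5: (76 ^ 9b) ^ 78 = ed ^ 78 = 95
byte 6: (a2 ^ cf) ^ 20 = 6d ^ 20 = 4d
byte 7: (d3 ^ 8c) ^ 65 = 5f ^ 65 = 3a
byte 8: (ac ^ de) ^ 72 = 72 ^ 72 = 00
byte 9: (48 ^ 16) ^ 72 = 5e ^ 72 = 2c

26c4339eb9954d3a002c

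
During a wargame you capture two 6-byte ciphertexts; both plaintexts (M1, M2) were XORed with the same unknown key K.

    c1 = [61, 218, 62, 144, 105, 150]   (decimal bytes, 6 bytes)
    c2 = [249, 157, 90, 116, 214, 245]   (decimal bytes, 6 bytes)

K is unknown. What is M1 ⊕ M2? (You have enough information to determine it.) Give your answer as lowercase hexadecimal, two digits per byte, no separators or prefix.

c1 ⊕ c2 = (M1 ⊕ K) ⊕ (M2 ⊕ K) = M1 ⊕ M2 — the shared key cancels under XOR.
3d xor f9 = c4
da xor 9d = 47
3e xor 5a = 64
90 xor 74 = e4
69 xor d6 = bf
96 xor f5 = 63

c44764e4bf63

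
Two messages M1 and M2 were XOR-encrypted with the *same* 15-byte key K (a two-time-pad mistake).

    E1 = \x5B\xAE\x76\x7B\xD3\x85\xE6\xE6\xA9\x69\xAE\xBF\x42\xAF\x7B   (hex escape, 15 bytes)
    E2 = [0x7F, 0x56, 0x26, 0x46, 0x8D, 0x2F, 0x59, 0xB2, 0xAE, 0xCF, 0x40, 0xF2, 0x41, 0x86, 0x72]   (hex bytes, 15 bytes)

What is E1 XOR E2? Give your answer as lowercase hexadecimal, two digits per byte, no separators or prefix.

24f8503d5eaabf5407a6ee4d032909

E1 ⊕ E2 = (M1 ⊕ K) ⊕ (M2 ⊕ K) = M1 ⊕ M2 — the shared key cancels under XOR.
 91 ^ 127 =  36
174 ^  86 = 248
118 ^  38 =  80
123 ^  70 =  61
211 ^ 141 =  94
133 ^  47 = 170
230 ^  89 = 191
230 ^ 178 =  84
169 ^ 174 =   7
105 ^ 207 = 166
174 ^  64 = 238
191 ^ 242 =  77
 66 ^  65 =   3
175 ^ 134 =  41
123 ^ 114 =   9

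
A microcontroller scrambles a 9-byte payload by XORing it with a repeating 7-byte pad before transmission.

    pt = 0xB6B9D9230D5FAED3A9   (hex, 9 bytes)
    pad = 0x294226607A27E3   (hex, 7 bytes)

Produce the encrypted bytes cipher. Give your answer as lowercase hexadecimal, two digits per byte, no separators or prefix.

9ffbff4377784dfaeb

The 7-byte key repeats, so the effective keystream is 29 42 26 60 7a 27 e3 29 42.
byte 0: 182 XOR  41 = 159
byte 1: 185 XOR  66 = 251
byte 2: 217 XOR  38 = 255
byte 3:  35 XOR  96 =  67
byte 4:  13 XOR 122 = 119
byte 5:  95 XOR  39 = 120
byte 6: 174 XOR 227 =  77
byte 7: 211 XOR  41 = 250
byte 8: 169 XOR  66 = 235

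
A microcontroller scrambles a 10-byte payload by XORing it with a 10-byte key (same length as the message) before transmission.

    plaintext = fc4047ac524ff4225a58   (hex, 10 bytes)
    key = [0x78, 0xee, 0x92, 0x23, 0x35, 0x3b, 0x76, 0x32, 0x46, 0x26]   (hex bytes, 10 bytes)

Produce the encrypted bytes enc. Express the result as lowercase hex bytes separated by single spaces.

84 ae d5 8f 67 74 82 10 1c 7e

XOR is its own inverse, so applying the key byte-wise gives the result directly.
fc XOR 78 = 84
40 XOR ee = ae
47 XOR 92 = d5
ac XOR 23 = 8f
52 XOR 35 = 67
4f XOR 3b = 74
f4 XOR 76 = 82
22 XOR 32 = 10
5a XOR 46 = 1c
58 XOR 26 = 7e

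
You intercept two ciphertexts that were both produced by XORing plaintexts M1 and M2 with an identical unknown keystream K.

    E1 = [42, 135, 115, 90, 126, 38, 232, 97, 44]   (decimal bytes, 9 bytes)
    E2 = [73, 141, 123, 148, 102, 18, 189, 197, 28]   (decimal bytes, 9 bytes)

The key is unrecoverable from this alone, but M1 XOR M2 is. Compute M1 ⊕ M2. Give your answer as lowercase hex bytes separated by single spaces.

E1 ⊕ E2 = (M1 ⊕ K) ⊕ (M2 ⊕ K) = M1 ⊕ M2 — the shared key cancels under XOR.
00101010 xor 01001001 = 01100011
10000111 xor 10001101 = 00001010
01110011 xor 01111011 = 00001000
01011010 xor 10010100 = 11001110
01111110 xor 01100110 = 00011000
00100110 xor 00010010 = 00110100
11101000 xor 10111101 = 01010101
01100001 xor 11000101 = 10100100
00101100 xor 00011100 = 00110000

63 0a 08 ce 18 34 55 a4 30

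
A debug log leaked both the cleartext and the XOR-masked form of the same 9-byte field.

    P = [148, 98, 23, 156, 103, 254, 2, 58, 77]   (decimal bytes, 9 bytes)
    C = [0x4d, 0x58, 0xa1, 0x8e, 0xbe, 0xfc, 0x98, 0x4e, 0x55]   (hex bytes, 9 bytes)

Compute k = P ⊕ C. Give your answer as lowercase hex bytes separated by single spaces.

d9 3a b6 12 d9 02 9a 74 18

Since C = P ⊕ k, XORing both sides with P gives k = P ⊕ C.
byte 0: 10010100 xor 01001101 = 11011001
byte 1: 01100010 xor 01011000 = 00111010
byte 2: 00010111 xor 10100001 = 10110110
byte 3: 10011100 xor 10001110 = 00010010
byte 4: 01100111 xor 10111110 = 11011001
byte 5: 11111110 xor 11111100 = 00000010
byte 6: 00000010 xor 10011000 = 10011010
byte 7: 00111010 xor 01001110 = 01110100
byte 8: 01001101 xor 01010101 = 00011000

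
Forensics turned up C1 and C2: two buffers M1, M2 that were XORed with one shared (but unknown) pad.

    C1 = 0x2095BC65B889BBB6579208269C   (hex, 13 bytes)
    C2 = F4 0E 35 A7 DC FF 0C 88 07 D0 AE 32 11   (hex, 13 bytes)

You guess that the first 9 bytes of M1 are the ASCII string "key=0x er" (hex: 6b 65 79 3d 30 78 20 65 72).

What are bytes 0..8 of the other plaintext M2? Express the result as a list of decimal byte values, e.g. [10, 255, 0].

First, C1 ⊕ C2 = (M1 ⊕ K) ⊕ (M2 ⊕ K) = M1 ⊕ M2, so the key drops out. Then M2 = (M1 ⊕ M2) ⊕ M1 over the first 9 bytes.
byte 0: (20 ^ f4) ^ 6b = d4 ^ 6b = bf
byte 1: (95 ^ 0e) ^ 65 = 9b ^ 65 = fe
byte 2: (bc ^ 35) ^ 79 = 89 ^ 79 = f0
byte 3: (65 ^ a7) ^ 3d = c2 ^ 3d = ff
byte 4: (b8 ^ dc) ^ 30 = 64 ^ 30 = 54
byte 5: (89 ^ ff) ^ 78 = 76 ^ 78 = 0e
byte 6: (bb ^ 0c) ^ 20 = b7 ^ 20 = 97
byte 7: (b6 ^ 88) ^ 65 = 3e ^ 65 = 5b
byte 8: (57 ^ 07) ^ 72 = 50 ^ 72 = 22

[191, 254, 240, 255, 84, 14, 151, 91, 34]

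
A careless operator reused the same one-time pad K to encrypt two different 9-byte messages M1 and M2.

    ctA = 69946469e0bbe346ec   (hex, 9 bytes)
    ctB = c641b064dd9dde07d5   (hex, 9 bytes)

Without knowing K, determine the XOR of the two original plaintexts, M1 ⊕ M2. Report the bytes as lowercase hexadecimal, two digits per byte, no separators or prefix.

ctA ⊕ ctB = (M1 ⊕ K) ⊕ (M2 ⊕ K) = M1 ⊕ M2 — the shared key cancels under XOR.
69 ⊕ c6 = af
94 ⊕ 41 = d5
64 ⊕ b0 = d4
69 ⊕ 64 = 0d
e0 ⊕ dd = 3d
bb ⊕ 9d = 26
e3 ⊕ de = 3d
46 ⊕ 07 = 41
ec ⊕ d5 = 39

afd5d40d3d263d4139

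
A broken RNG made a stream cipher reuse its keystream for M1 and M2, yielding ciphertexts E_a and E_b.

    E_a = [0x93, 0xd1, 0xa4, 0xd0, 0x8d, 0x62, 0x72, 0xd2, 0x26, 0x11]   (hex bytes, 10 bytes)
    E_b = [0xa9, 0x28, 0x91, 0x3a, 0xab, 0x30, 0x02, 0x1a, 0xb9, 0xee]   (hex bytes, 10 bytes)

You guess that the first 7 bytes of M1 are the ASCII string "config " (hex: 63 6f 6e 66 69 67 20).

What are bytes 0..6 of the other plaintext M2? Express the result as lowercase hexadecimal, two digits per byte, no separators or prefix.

First, E_a ⊕ E_b = (M1 ⊕ K) ⊕ (M2 ⊕ K) = M1 ⊕ M2, so the key drops out. Then M2 = (M1 ⊕ M2) ⊕ M1 over the first 7 bytes.
byte 0: (93 xor a9) xor 63 = 3a xor 63 = 59
byte 1: (d1 xor 28) xor 6f = f9 xor 6f = 96
byte 2: (a4 xor 91) xor 6e = 35 xor 6e = 5b
byte 3: (d0 xor 3a) xor 66 = ea xor 66 = 8c
byte 4: (8d xor ab) xor 69 = 26 xor 69 = 4f
byte 5: (62 xor 30) xor 67 = 52 xor 67 = 35
byte 6: (72 xor 02) xor 20 = 70 xor 20 = 50

59965b8c4f3550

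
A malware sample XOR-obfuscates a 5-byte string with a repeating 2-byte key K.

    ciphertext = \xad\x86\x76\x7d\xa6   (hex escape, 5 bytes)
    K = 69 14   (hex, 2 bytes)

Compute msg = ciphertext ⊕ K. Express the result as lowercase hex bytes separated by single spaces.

c4 92 1f 69 cf

The 2-byte key repeats, so the effective keystream is 69 14 69 14 69.
byte 0: ad ⊕ 69 = c4
byte 1: 86 ⊕ 14 = 92
byte 2: 76 ⊕ 69 = 1f
byte 3: 7d ⊕ 14 = 69
byte 4: a6 ⊕ 69 = cf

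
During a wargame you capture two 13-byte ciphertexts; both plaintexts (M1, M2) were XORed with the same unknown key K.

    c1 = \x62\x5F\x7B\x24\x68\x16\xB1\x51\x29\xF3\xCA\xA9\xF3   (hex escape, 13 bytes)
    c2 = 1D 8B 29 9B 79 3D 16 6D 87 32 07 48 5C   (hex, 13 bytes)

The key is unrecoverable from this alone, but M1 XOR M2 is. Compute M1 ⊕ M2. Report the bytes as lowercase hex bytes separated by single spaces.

c1 ⊕ c2 = (M1 ⊕ K) ⊕ (M2 ⊕ K) = M1 ⊕ M2 — the shared key cancels under XOR.
byte 0: 62 XOR 1d = 7f
byte 1: 5f XOR 8b = d4
byte 2: 7b XOR 29 = 52
byte 3: 24 XOR 9b = bf
byte 4: 68 XOR 79 = 11
byte 5: 16 XOR 3d = 2b
byte 6: b1 XOR 16 = a7
byte 7: 51 XOR 6d = 3c
byte 8: 29 XOR 87 = ae
byte 9: f3 XOR 32 = c1
byte 10: ca XOR 07 = cd
byte 11: a9 XOR 48 = e1
byte 12: f3 XOR 5c = af

7f d4 52 bf 11 2b a7 3c ae c1 cd e1 af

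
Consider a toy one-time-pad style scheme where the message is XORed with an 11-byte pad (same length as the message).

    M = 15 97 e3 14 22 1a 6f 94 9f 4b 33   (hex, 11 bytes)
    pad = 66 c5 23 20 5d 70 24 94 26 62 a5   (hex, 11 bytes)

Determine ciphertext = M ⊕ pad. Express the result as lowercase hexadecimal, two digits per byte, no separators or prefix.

7352c0347f6a4b00b92996

XOR is its own inverse, so applying the key byte-wise gives the result directly.
byte 0:  21 xor 102 = 115
byte 1: 151 xor 197 =  82
byte 2: 227 xor  35 = 192
byte 3:  20 xor  32 =  52
byte 4:  34 xor  93 = 127
byte 5:  26 xor 112 = 106
byte 6: 111 xor  36 =  75
byte 7: 148 xor 148 =   0
byte 8: 159 xor  38 = 185
byte 9:  75 xor  98 =  41
byte 10:  51 xor 165 = 150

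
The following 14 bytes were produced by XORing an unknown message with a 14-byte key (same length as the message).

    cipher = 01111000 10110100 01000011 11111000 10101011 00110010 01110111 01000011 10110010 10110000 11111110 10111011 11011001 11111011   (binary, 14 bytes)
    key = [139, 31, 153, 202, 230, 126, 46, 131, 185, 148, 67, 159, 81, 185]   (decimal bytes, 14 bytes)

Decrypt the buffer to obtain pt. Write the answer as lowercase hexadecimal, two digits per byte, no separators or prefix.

byte 0: 78 XOR 8b = f3
byte 1: b4 XOR 1f = ab
byte 2: 43 XOR 99 = da
byte 3: f8 XOR ca = 32
byte 4: ab XOR e6 = 4d
byte 5: 32 XOR 7e = 4c
byte 6: 77 XOR 2e = 59
byte 7: 43 XOR 83 = c0
byte 8: b2 XOR b9 = 0b
byte 9: b0 XOR 94 = 24
byte 10: fe XOR 43 = bd
byte 11: bb XOR 9f = 24
byte 12: d9 XOR 51 = 88
byte 13: fb XOR b9 = 42

f3abda324d4c59c00b24bd248842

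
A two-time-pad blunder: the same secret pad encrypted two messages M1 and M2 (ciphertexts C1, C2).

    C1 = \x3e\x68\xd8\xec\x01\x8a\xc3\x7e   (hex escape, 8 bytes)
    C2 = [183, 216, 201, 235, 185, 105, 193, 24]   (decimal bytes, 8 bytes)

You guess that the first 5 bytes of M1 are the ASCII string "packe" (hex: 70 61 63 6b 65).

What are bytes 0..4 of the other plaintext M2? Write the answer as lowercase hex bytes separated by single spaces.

f9 d1 72 6c dd

First, C1 ⊕ C2 = (M1 ⊕ K) ⊕ (M2 ⊕ K) = M1 ⊕ M2, so the key drops out. Then M2 = (M1 ⊕ M2) ⊕ M1 over the first 5 bytes.
byte 0: (3e xor b7) xor 70 = 89 xor 70 = f9
byte 1: (68 xor d8) xor 61 = b0 xor 61 = d1
byte 2: (d8 xor c9) xor 63 = 11 xor 63 = 72
byte 3: (ec xor eb) xor 6b = 07 xor 6b = 6c
byte 4: (01 xor b9) xor 65 = b8 xor 65 = dd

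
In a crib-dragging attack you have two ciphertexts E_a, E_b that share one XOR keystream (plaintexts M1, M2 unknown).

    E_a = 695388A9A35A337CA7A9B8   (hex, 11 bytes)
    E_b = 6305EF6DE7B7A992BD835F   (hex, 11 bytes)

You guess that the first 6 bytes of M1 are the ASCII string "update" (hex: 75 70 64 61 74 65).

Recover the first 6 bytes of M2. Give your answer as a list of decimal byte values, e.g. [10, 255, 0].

First, E_a ⊕ E_b = (M1 ⊕ K) ⊕ (M2 ⊕ K) = M1 ⊕ M2, so the key drops out. Then M2 = (M1 ⊕ M2) ⊕ M1 over the first 6 bytes.
byte 0: (69 ^ 63) ^ 75 = 0a ^ 75 = 7f
byte 1: (53 ^ 05) ^ 70 = 56 ^ 70 = 26
byte 2: (88 ^ ef) ^ 64 = 67 ^ 64 = 03
byte 3: (a9 ^ 6d) ^ 61 = c4 ^ 61 = a5
byte 4: (a3 ^ e7) ^ 74 = 44 ^ 74 = 30
byte 5: (5a ^ b7) ^ 65 = ed ^ 65 = 88

[127, 38, 3, 165, 48, 136]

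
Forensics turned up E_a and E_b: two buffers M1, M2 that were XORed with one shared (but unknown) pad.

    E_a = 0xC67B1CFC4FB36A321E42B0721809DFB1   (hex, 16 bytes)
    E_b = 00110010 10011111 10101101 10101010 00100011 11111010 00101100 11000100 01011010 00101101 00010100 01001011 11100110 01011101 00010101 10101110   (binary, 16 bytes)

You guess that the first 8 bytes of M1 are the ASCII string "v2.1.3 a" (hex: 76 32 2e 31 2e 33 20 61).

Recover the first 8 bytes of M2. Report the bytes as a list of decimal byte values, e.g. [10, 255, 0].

[130, 214, 159, 103, 66, 122, 102, 151]

First, E_a ⊕ E_b = (M1 ⊕ K) ⊕ (M2 ⊕ K) = M1 ⊕ M2, so the key drops out. Then M2 = (M1 ⊕ M2) ⊕ M1 over the first 8 bytes.
byte 0: (c6 ⊕ 32) ⊕ 76 = f4 ⊕ 76 = 82
byte 1: (7b ⊕ 9f) ⊕ 32 = e4 ⊕ 32 = d6
byte 2: (1c ⊕ ad) ⊕ 2e = b1 ⊕ 2e = 9f
byte 3: (fc ⊕ aa) ⊕ 31 = 56 ⊕ 31 = 67
byte 4: (4f ⊕ 23) ⊕ 2e = 6c ⊕ 2e = 42
byte 5: (b3 ⊕ fa) ⊕ 33 = 49 ⊕ 33 = 7a
byte 6: (6a ⊕ 2c) ⊕ 20 = 46 ⊕ 20 = 66
byte 7: (32 ⊕ c4) ⊕ 61 = f6 ⊕ 61 = 97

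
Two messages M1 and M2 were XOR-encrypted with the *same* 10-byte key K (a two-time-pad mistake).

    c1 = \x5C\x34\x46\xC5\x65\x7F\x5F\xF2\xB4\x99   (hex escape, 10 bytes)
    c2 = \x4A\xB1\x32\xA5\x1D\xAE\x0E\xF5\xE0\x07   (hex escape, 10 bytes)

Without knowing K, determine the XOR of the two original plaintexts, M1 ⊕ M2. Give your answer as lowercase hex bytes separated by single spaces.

c1 ⊕ c2 = (M1 ⊕ K) ⊕ (M2 ⊕ K) = M1 ⊕ M2 — the shared key cancels under XOR.
5c XOR 4a = 16
34 XOR b1 = 85
46 XOR 32 = 74
c5 XOR a5 = 60
65 XOR 1d = 78
7f XOR ae = d1
5f XOR 0e = 51
f2 XOR f5 = 07
b4 XOR e0 = 54
99 XOR 07 = 9e

16 85 74 60 78 d1 51 07 54 9e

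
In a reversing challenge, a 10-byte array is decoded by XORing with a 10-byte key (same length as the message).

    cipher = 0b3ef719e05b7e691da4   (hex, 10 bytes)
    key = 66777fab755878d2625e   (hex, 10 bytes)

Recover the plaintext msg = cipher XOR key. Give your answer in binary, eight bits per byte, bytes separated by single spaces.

0b xor 66 = 6d
3e xor 77 = 49
f7 xor 7f = 88
19 xor ab = b2
e0 xor 75 = 95
5b xor 58 = 03
7e xor 78 = 06
69 xor d2 = bb
1d xor 62 = 7f
a4 xor 5e = fa

01101101 01001001 10001000 10110010 10010101 00000011 00000110 10111011 01111111 11111010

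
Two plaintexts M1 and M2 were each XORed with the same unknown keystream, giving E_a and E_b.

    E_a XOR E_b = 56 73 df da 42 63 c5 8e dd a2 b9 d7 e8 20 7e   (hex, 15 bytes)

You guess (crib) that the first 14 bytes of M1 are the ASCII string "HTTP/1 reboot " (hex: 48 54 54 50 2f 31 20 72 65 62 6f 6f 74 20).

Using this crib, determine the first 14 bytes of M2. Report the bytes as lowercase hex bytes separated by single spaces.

1e 27 8b 8a 6d 52 e5 fc b8 c0 d6 b8 9c 00

Since E_a ⊕ E_b = M1 ⊕ M2, XORing with the guessed M1 bytes yields the corresponding M2 bytes: M2 = (E_a ⊕ E_b) ⊕ M1.
56 ⊕ 48 = 1e
73 ⊕ 54 = 27
df ⊕ 54 = 8b
da ⊕ 50 = 8a
42 ⊕ 2f = 6d
63 ⊕ 31 = 52
c5 ⊕ 20 = e5
8e ⊕ 72 = fc
dd ⊕ 65 = b8
a2 ⊕ 62 = c0
b9 ⊕ 6f = d6
d7 ⊕ 6f = b8
e8 ⊕ 74 = 9c
20 ⊕ 20 = 00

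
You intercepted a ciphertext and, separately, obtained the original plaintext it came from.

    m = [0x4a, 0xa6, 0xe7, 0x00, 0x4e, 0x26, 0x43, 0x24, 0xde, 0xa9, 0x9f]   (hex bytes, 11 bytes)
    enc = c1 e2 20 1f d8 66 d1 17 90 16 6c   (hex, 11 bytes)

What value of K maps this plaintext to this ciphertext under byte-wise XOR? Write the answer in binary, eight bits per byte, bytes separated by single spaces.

10001011 01000100 11000111 00011111 10010110 01000000 10010010 00110011 01001110 10111111 11110011

Since enc = m ⊕ K, XORing both sides with m gives K = m ⊕ enc.
byte 0: 4a xor c1 = 8b
byte 1: a6 xor e2 = 44
byte 2: e7 xor 20 = c7
byte 3: 00 xor 1f = 1f
byte 4: 4e xor d8 = 96
byte 5: 26 xor 66 = 40
byte 6: 43 xor d1 = 92
byte 7: 24 xor 17 = 33
byte 8: de xor 90 = 4e
byte 9: a9 xor 16 = bf
byte 10: 9f xor 6c = f3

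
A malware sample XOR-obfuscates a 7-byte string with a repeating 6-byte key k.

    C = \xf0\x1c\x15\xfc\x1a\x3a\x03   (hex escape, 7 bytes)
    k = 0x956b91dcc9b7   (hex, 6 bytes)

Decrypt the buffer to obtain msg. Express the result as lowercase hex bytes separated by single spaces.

65 77 84 20 d3 8d 96

The 6-byte key repeats, so the effective keystream is 95 6b 91 dc c9 b7 95.
byte 0: f0 xor 95 = 65
byte 1: 1c xor 6b = 77
byte 2: 15 xor 91 = 84
byte 3: fc xor dc = 20
byte 4: 1a xor c9 = d3
byte 5: 3a xor b7 = 8d
byte 6: 03 xor 95 = 96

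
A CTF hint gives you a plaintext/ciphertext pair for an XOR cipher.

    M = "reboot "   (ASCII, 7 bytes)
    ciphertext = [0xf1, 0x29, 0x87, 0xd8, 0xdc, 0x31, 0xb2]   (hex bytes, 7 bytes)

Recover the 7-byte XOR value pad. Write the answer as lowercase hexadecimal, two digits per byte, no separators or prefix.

Since ciphertext = M ⊕ pad, XORing both sides with M gives pad = M ⊕ ciphertext.
01110010 ⊕ 11110001 = 10000011
01100101 ⊕ 00101001 = 01001100
01100010 ⊕ 10000111 = 11100101
01101111 ⊕ 11011000 = 10110111
01101111 ⊕ 11011100 = 10110011
01110100 ⊕ 00110001 = 01000101
00100000 ⊕ 10110010 = 10010010

834ce5b7b34592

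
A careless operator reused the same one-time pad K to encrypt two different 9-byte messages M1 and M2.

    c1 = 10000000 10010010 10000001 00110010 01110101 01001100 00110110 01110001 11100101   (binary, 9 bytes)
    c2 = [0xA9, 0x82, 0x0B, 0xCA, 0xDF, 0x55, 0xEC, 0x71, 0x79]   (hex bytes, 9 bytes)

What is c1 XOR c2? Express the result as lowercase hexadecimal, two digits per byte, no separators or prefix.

29108af8aa19da009c

c1 ⊕ c2 = (M1 ⊕ K) ⊕ (M2 ⊕ K) = M1 ⊕ M2 — the shared key cancels under XOR.
80 XOR a9 = 29
92 XOR 82 = 10
81 XOR 0b = 8a
32 XOR ca = f8
75 XOR df = aa
4c XOR 55 = 19
36 XOR ec = da
71 XOR 71 = 00
e5 XOR 79 = 9c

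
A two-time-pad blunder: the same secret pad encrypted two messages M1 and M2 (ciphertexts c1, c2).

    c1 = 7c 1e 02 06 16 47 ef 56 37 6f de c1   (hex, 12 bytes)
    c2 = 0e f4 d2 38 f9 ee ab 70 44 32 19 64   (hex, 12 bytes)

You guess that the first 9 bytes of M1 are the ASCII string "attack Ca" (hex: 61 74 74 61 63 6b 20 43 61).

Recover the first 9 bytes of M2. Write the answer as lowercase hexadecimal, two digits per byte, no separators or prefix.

139ea45f8cc2646512

First, c1 ⊕ c2 = (M1 ⊕ K) ⊕ (M2 ⊕ K) = M1 ⊕ M2, so the key drops out. Then M2 = (M1 ⊕ M2) ⊕ M1 over the first 9 bytes.
byte 0: (7c XOR 0e) XOR 61 = 72 XOR 61 = 13
byte 1: (1e XOR f4) XOR 74 = ea XOR 74 = 9e
byte 2: (02 XOR d2) XOR 74 = d0 XOR 74 = a4
byte 3: (06 XOR 38) XOR 61 = 3e XOR 61 = 5f
byte 4: (16 XOR f9) XOR 63 = ef XOR 63 = 8c
byte 5: (47 XOR ee) XOR 6b = a9 XOR 6b = c2
byte 6: (ef XOR ab) XOR 20 = 44 XOR 20 = 64
byte 7: (56 XOR 70) XOR 43 = 26 XOR 43 = 65
byte 8: (37 XOR 44) XOR 61 = 73 XOR 61 = 12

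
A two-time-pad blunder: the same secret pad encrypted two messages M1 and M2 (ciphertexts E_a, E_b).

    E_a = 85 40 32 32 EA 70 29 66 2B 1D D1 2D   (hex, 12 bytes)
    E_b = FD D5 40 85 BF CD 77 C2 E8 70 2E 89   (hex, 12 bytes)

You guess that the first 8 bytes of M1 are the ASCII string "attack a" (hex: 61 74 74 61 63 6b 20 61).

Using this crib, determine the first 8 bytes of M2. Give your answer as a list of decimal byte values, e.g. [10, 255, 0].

First, E_a ⊕ E_b = (M1 ⊕ K) ⊕ (M2 ⊕ K) = M1 ⊕ M2, so the key drops out. Then M2 = (M1 ⊕ M2) ⊕ M1 over the first 8 bytes.
byte 0: (85 ^ fd) ^ 61 = 78 ^ 61 = 19
byte 1: (40 ^ d5) ^ 74 = 95 ^ 74 = e1
byte 2: (32 ^ 40) ^ 74 = 72 ^ 74 = 06
byte 3: (32 ^ 85) ^ 61 = b7 ^ 61 = d6
byte 4: (ea ^ bf) ^ 63 = 55 ^ 63 = 36
byte 5: (70 ^ cd) ^ 6b = bd ^ 6b = d6
byte 6: (29 ^ 77) ^ 20 = 5e ^ 20 = 7e
byte 7: (66 ^ c2) ^ 61 = a4 ^ 61 = c5

[25, 225, 6, 214, 54, 214, 126, 197]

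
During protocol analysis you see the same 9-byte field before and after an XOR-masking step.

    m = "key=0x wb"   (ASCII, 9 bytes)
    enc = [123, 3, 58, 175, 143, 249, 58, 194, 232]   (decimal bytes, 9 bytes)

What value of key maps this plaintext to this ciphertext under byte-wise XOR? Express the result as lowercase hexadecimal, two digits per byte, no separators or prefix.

Since enc = m ⊕ key, XORing both sides with m gives key = m ⊕ enc.
6b xor 7b = 10
65 xor 03 = 66
79 xor 3a = 43
3d xor af = 92
30 xor 8f = bf
78 xor f9 = 81
20 xor 3a = 1a
77 xor c2 = b5
62 xor e8 = 8a

10664392bf811ab58a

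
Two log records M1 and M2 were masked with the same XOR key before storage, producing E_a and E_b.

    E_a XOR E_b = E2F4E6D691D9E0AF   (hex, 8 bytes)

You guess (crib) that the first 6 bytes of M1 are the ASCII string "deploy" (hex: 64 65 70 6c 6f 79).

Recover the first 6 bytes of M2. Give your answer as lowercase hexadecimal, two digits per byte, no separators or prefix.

869196bafea0

Since E_a ⊕ E_b = M1 ⊕ M2, XORing with the guessed M1 bytes yields the corresponding M2 bytes: M2 = (E_a ⊕ E_b) ⊕ M1.
e2 xor 64 = 86
f4 xor 65 = 91
e6 xor 70 = 96
d6 xor 6c = ba
91 xor 6f = fe
d9 xor 79 = a0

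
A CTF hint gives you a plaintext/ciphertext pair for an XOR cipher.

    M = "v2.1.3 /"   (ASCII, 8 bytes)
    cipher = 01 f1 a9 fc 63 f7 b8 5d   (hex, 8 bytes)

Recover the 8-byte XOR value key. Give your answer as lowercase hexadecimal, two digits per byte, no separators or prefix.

Since cipher = M ⊕ key, XORing both sides with M gives key = M ⊕ cipher.
76 ^ 01 = 77
32 ^ f1 = c3
2e ^ a9 = 87
31 ^ fc = cd
2e ^ 63 = 4d
33 ^ f7 = c4
20 ^ b8 = 98
2f ^ 5d = 72

77c387cd4dc49872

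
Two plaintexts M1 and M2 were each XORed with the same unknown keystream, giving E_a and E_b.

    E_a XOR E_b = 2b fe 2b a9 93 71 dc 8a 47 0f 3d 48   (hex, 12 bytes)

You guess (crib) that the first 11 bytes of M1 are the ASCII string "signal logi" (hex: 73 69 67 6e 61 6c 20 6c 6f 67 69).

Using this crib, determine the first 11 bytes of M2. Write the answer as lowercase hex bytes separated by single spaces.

58 97 4c c7 f2 1d fc e6 28 68 54

Since E_a ⊕ E_b = M1 ⊕ M2, XORing with the guessed M1 bytes yields the corresponding M2 bytes: M2 = (E_a ⊕ E_b) ⊕ M1.
2b XOR 73 = 58
fe XOR 69 = 97
2b XOR 67 = 4c
a9 XOR 6e = c7
93 XOR 61 = f2
71 XOR 6c = 1d
dc XOR 20 = fc
8a XOR 6c = e6
47 XOR 6f = 28
0f XOR 67 = 68
3d XOR 69 = 54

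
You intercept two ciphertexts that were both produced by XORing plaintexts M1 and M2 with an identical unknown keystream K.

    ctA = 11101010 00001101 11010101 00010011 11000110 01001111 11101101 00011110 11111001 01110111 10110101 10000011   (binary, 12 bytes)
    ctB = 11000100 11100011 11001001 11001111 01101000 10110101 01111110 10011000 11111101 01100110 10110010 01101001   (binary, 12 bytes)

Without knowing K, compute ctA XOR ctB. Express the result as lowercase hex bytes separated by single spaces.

ctA ⊕ ctB = (M1 ⊕ K) ⊕ (M2 ⊕ K) = M1 ⊕ M2 — the shared key cancels under XOR.
ea ^ c4 = 2e
0d ^ e3 = ee
d5 ^ c9 = 1c
13 ^ cf = dc
c6 ^ 68 = ae
4f ^ b5 = fa
ed ^ 7e = 93
1e ^ 98 = 86
f9 ^ fd = 04
77 ^ 66 = 11
b5 ^ b2 = 07
83 ^ 69 = ea

2e ee 1c dc ae fa 93 86 04 11 07 ea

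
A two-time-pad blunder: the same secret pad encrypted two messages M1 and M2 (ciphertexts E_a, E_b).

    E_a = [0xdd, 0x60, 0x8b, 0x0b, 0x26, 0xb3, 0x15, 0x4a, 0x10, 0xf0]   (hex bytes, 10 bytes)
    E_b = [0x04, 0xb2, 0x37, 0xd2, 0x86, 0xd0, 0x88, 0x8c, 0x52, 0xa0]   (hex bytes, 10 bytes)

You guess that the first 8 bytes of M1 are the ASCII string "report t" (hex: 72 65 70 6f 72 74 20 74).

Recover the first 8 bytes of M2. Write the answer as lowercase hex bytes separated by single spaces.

First, E_a ⊕ E_b = (M1 ⊕ K) ⊕ (M2 ⊕ K) = M1 ⊕ M2, so the key drops out. Then M2 = (M1 ⊕ M2) ⊕ M1 over the first 8 bytes.
byte 0: (dd XOR 04) XOR 72 = d9 XOR 72 = ab
byte 1: (60 XOR b2) XOR 65 = d2 XOR 65 = b7
byte 2: (8b XOR 37) XOR 70 = bc XOR 70 = cc
byte 3: (0b XOR d2) XOR 6f = d9 XOR 6f = b6
byte 4: (26 XOR 86) XOR 72 = a0 XOR 72 = d2
byte 5: (b3 XOR d0) XOR 74 = 63 XOR 74 = 17
byte 6: (15 XOR 88) XOR 20 = 9d XOR 20 = bd
byte 7: (4a XOR 8c) XOR 74 = c6 XOR 74 = b2

ab b7 cc b6 d2 17 bd b2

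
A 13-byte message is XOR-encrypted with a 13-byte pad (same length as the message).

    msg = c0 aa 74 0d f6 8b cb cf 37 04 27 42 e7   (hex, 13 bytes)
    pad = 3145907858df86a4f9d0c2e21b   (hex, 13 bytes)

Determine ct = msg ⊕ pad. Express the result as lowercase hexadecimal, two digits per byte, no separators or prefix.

f1efe475ae544d6bced4e5a0fc

192 ^  49 = 241
170 ^  69 = 239
116 ^ 144 = 228
 13 ^ 120 = 117
246 ^  88 = 174
139 ^ 223 =  84
203 ^ 134 =  77
207 ^ 164 = 107
 55 ^ 249 = 206
  4 ^ 208 = 212
 39 ^ 194 = 229
 66 ^ 226 = 160
231 ^  27 = 252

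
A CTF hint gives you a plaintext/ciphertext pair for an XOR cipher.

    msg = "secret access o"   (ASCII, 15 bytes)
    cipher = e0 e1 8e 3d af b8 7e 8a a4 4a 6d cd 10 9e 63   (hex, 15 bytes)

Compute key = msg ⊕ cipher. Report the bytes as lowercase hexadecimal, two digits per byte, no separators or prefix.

9384ed4fcacc5eebc72908be63be0c

Since cipher = msg ⊕ key, XORing both sides with msg gives key = msg ⊕ cipher.
73 ^ e0 = 93
65 ^ e1 = 84
63 ^ 8e = ed
72 ^ 3d = 4f
65 ^ af = ca
74 ^ b8 = cc
20 ^ 7e = 5e
61 ^ 8a = eb
63 ^ a4 = c7
63 ^ 4a = 29
65 ^ 6d = 08
73 ^ cd = be
73 ^ 10 = 63
20 ^ 9e = be
6f ^ 63 = 0c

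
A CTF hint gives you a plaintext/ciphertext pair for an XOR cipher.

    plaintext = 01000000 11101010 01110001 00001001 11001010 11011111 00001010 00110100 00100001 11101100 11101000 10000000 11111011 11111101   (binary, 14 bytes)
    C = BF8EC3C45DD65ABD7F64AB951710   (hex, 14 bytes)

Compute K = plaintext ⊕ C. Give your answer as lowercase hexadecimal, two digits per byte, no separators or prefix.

Since C = plaintext ⊕ K, XORing both sides with plaintext gives K = plaintext ⊕ C.
40 ^ bf = ff
ea ^ 8e = 64
71 ^ c3 = b2
09 ^ c4 = cd
ca ^ 5d = 97
df ^ d6 = 09
0a ^ 5a = 50
34 ^ bd = 89
21 ^ 7f = 5e
ec ^ 64 = 88
e8 ^ ab = 43
80 ^ 95 = 15
fb ^ 17 = ec
fd ^ 10 = ed

ff64b2cd970950895e884315eced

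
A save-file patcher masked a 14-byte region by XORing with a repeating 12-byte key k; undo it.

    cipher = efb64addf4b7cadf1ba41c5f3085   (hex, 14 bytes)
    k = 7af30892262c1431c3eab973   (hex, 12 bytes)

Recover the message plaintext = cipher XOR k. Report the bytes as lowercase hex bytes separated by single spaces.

95 45 42 4f d2 9b de ee d8 4e a5 2c 4a 76

The 12-byte key repeats, so the effective keystream is 7a f3 08 92 26 2c 14 31 c3 ea b9 73 7a f3.
byte 0: ef XOR 7a = 95
byte 1: b6 XOR f3 = 45
byte 2: 4a XOR 08 = 42
byte 3: dd XOR 92 = 4f
byte 4: f4 XOR 26 = d2
byte 5: b7 XOR 2c = 9b
byte 6: ca XOR 14 = de
byte 7: df XOR 31 = ee
byte 8: 1b XOR c3 = d8
byte 9: a4 XOR ea = 4e
byte 10: 1c XOR b9 = a5
byte 11: 5f XOR 73 = 2c
byte 12: 30 XOR 7a = 4a
byte 13: 85 XOR f3 = 76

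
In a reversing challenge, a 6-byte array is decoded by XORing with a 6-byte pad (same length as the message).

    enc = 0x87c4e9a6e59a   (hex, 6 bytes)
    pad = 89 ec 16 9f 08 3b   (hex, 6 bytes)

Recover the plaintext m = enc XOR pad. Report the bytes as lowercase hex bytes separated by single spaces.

10000111 xor 10001001 = 00001110
11000100 xor 11101100 = 00101000
11101001 xor 00010110 = 11111111
10100110 xor 10011111 = 00111001
11100101 xor 00001000 = 11101101
10011010 xor 00111011 = 10100001

0e 28 ff 39 ed a1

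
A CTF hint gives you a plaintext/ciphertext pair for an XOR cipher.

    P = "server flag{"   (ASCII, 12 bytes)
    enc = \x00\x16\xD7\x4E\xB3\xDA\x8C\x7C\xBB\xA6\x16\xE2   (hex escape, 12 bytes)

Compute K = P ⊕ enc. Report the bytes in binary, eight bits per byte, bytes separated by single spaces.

Since enc = P ⊕ K, XORing both sides with P gives K = P ⊕ enc.
73 ^ 00 = 73
65 ^ 16 = 73
72 ^ d7 = a5
76 ^ 4e = 38
65 ^ b3 = d6
72 ^ da = a8
20 ^ 8c = ac
66 ^ 7c = 1a
6c ^ bb = d7
61 ^ a6 = c7
67 ^ 16 = 71
7b ^ e2 = 99

01110011 01110011 10100101 00111000 11010110 10101000 10101100 00011010 11010111 11000111 01110001 10011001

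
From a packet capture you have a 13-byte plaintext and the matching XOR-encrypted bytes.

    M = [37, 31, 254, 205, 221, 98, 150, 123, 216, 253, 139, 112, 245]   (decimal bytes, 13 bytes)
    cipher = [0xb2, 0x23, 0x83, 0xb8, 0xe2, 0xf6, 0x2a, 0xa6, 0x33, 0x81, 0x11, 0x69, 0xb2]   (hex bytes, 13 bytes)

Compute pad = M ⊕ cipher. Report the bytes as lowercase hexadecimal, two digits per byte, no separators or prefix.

973c7d753f94bcddeb7c9a1947

Since cipher = M ⊕ pad, XORing both sides with M gives pad = M ⊕ cipher.
byte 0: 25 ^ b2 = 97
byte 1: 1f ^ 23 = 3c
byte 2: fe ^ 83 = 7d
byte 3: cd ^ b8 = 75
byte 4: dd ^ e2 = 3f
byte 5: 62 ^ f6 = 94
byte 6: 96 ^ 2a = bc
byte 7: 7b ^ a6 = dd
byte 8: d8 ^ 33 = eb
byte 9: fd ^ 81 = 7c
byte 10: 8b ^ 11 = 9a
byte 11: 70 ^ 69 = 19
byte 12: f5 ^ b2 = 47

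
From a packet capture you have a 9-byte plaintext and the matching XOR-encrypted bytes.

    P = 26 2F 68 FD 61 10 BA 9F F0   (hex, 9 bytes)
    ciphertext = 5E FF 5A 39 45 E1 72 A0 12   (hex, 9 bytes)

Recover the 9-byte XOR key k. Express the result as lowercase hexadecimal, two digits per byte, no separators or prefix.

78d032c424f1c83fe2

Since ciphertext = P ⊕ k, XORing both sides with P gives k = P ⊕ ciphertext.
byte 0: 26 xor 5e = 78
byte 1: 2f xor ff = d0
byte 2: 68 xor 5a = 32
byte 3: fd xor 39 = c4
byte 4: 61 xor 45 = 24
byte 5: 10 xor e1 = f1
byte 6: ba xor 72 = c8
byte 7: 9f xor a0 = 3f
byte 8: f0 xor 12 = e2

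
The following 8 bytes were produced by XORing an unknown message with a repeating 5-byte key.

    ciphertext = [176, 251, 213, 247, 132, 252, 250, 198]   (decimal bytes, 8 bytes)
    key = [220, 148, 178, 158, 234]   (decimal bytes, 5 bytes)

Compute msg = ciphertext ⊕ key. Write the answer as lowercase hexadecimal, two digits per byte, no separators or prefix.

6c6f67696e206e74

The 5-byte key repeats, so the effective keystream is dc 94 b2 9e ea dc 94 b2.
byte 0: b0 XOR dc = 6c
byte 1: fb XOR 94 = 6f
byte 2: d5 XOR b2 = 67
byte 3: f7 XOR 9e = 69
byte 4: 84 XOR ea = 6e
byte 5: fc XOR dc = 20
byte 6: fa XOR 94 = 6e
byte 7: c6 XOR b2 = 74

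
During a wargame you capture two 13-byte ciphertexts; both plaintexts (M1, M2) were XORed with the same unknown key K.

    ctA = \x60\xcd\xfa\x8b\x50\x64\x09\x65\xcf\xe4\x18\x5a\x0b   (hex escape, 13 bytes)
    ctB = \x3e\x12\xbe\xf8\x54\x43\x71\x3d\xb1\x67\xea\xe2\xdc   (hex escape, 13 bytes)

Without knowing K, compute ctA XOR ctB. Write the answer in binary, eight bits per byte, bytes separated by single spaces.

01011110 11011111 01000100 01110011 00000100 00100111 01111000 01011000 01111110 10000011 11110010 10111000 11010111

ctA ⊕ ctB = (M1 ⊕ K) ⊕ (M2 ⊕ K) = M1 ⊕ M2 — the shared key cancels under XOR.
01100000 XOR 00111110 = 01011110
11001101 XOR 00010010 = 11011111
11111010 XOR 10111110 = 01000100
10001011 XOR 11111000 = 01110011
01010000 XOR 01010100 = 00000100
01100100 XOR 01000011 = 00100111
00001001 XOR 01110001 = 01111000
01100101 XOR 00111101 = 01011000
11001111 XOR 10110001 = 01111110
11100100 XOR 01100111 = 10000011
00011000 XOR 11101010 = 11110010
01011010 XOR 11100010 = 10111000
00001011 XOR 11011100 = 11010111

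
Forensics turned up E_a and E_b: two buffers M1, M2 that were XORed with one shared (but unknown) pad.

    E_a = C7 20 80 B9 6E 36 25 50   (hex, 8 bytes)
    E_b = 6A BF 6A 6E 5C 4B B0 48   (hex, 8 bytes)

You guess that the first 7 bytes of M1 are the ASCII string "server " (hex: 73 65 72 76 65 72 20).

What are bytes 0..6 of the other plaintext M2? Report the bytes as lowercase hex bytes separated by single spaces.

First, E_a ⊕ E_b = (M1 ⊕ K) ⊕ (M2 ⊕ K) = M1 ⊕ M2, so the key drops out. Then M2 = (M1 ⊕ M2) ⊕ M1 over the first 7 bytes.
byte 0: (c7 ⊕ 6a) ⊕ 73 = ad ⊕ 73 = de
byte 1: (20 ⊕ bf) ⊕ 65 = 9f ⊕ 65 = fa
byte 2: (80 ⊕ 6a) ⊕ 72 = ea ⊕ 72 = 98
byte 3: (b9 ⊕ 6e) ⊕ 76 = d7 ⊕ 76 = a1
byte 4: (6e ⊕ 5c) ⊕ 65 = 32 ⊕ 65 = 57
byte 5: (36 ⊕ 4b) ⊕ 72 = 7d ⊕ 72 = 0f
byte 6: (25 ⊕ b0) ⊕ 20 = 95 ⊕ 20 = b5

de fa 98 a1 57 0f b5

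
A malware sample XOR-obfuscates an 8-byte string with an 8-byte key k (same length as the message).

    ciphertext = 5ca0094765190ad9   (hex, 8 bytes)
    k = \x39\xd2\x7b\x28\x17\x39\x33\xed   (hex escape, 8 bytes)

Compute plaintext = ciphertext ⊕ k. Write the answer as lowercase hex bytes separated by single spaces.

65 72 72 6f 72 20 39 34

XOR is its own inverse, so applying the key byte-wise gives the result directly.
5c XOR 39 = 65
a0 XOR d2 = 72
09 XOR 7b = 72
47 XOR 28 = 6f
65 XOR 17 = 72
19 XOR 39 = 20
0a XOR 33 = 39
d9 XOR ed = 34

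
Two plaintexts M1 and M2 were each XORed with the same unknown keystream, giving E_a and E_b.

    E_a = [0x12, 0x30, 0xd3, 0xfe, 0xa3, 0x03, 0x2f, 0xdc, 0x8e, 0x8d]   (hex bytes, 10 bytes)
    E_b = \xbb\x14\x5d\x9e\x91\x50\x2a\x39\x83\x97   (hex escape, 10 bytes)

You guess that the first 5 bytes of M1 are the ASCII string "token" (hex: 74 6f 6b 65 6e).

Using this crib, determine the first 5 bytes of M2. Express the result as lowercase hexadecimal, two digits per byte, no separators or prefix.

First, E_a ⊕ E_b = (M1 ⊕ K) ⊕ (M2 ⊕ K) = M1 ⊕ M2, so the key drops out. Then M2 = (M1 ⊕ M2) ⊕ M1 over the first 5 bytes.
byte 0: (12 xor bb) xor 74 = a9 xor 74 = dd
byte 1: (30 xor 14) xor 6f = 24 xor 6f = 4b
byte 2: (d3 xor 5d) xor 6b = 8e xor 6b = e5
byte 3: (fe xor 9e) xor 65 = 60 xor 65 = 05
byte 4: (a3 xor 91) xor 6e = 32 xor 6e = 5c

dd4be5055c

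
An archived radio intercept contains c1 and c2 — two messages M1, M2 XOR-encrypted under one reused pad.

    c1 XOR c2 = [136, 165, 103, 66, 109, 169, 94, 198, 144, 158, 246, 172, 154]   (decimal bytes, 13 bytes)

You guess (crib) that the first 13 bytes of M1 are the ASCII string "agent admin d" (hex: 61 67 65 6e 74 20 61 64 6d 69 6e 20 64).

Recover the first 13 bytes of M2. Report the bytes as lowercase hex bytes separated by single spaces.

Since c1 ⊕ c2 = M1 ⊕ M2, XORing with the guessed M1 bytes yields the corresponding M2 bytes: M2 = (c1 ⊕ c2) ⊕ M1.
88 XOR 61 = e9
a5 XOR 67 = c2
67 XOR 65 = 02
42 XOR 6e = 2c
6d XOR 74 = 19
a9 XOR 20 = 89
5e XOR 61 = 3f
c6 XOR 64 = a2
90 XOR 6d = fd
9e XOR 69 = f7
f6 XOR 6e = 98
ac XOR 20 = 8c
9a XOR 64 = fe

e9 c2 02 2c 19 89 3f a2 fd f7 98 8c fe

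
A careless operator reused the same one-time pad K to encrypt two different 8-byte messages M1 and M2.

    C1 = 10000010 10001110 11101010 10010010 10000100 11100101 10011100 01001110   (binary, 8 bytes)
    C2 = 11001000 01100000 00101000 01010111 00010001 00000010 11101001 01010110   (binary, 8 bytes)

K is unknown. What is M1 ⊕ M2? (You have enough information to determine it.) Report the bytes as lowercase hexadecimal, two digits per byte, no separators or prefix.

4aeec2c595e77518

C1 ⊕ C2 = (M1 ⊕ K) ⊕ (M2 ⊕ K) = M1 ⊕ M2 — the shared key cancels under XOR.
byte 0: 82 ^ c8 = 4a
byte 1: 8e ^ 60 = ee
byte 2: ea ^ 28 = c2
byte 3: 92 ^ 57 = c5
byte 4: 84 ^ 11 = 95
byte 5: e5 ^ 02 = e7
byte 6: 9c ^ e9 = 75
byte 7: 4e ^ 56 = 18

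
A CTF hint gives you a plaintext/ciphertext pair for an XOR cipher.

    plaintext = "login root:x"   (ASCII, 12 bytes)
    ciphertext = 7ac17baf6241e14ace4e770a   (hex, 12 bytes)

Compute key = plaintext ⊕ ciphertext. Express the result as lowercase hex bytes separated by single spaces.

Since ciphertext = plaintext ⊕ key, XORing both sides with plaintext gives key = plaintext ⊕ ciphertext.
108 xor 122 =  22
111 xor 193 = 174
103 xor 123 =  28
105 xor 175 = 198
110 xor  98 =  12
 32 xor  65 =  97
114 xor 225 = 147
111 xor  74 =  37
111 xor 206 = 161
116 xor  78 =  58
 58 xor 119 =  77
120 xor  10 = 114

16 ae 1c c6 0c 61 93 25 a1 3a 4d 72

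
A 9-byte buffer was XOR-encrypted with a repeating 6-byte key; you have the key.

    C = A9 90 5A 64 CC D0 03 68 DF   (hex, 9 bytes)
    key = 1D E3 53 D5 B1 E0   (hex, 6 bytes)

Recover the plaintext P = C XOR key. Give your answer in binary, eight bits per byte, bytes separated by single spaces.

The 6-byte key repeats, so the effective keystream is 1d e3 53 d5 b1 e0 1d e3 53.
byte 0: 169 xor  29 = 180
byte 1: 144 xor 227 = 115
byte 2:  90 xor  83 =   9
byte 3: 100 xor 213 = 177
byte 4: 204 xor 177 = 125
byte 5: 208 xor 224 =  48
byte 6:   3 xor  29 =  30
byte 7: 104 xor 227 = 139
byte 8: 223 xor  83 = 140

10110100 01110011 00001001 10110001 01111101 00110000 00011110 10001011 10001100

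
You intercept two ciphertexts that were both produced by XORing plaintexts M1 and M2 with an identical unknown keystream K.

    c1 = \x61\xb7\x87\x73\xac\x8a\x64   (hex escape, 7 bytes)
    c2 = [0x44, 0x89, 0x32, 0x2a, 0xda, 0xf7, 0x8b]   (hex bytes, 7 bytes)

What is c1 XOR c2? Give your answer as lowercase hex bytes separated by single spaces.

c1 ⊕ c2 = (M1 ⊕ K) ⊕ (M2 ⊕ K) = M1 ⊕ M2 — the shared key cancels under XOR.
61 ^ 44 = 25
b7 ^ 89 = 3e
87 ^ 32 = b5
73 ^ 2a = 59
ac ^ da = 76
8a ^ f7 = 7d
64 ^ 8b = ef

25 3e b5 59 76 7d ef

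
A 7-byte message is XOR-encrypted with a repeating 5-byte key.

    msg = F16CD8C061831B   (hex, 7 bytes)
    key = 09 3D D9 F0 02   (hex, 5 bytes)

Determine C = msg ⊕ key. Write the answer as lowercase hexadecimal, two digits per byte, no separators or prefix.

f8510130638a26

The 5-byte key repeats, so the effective keystream is 09 3d d9 f0 02 09 3d.
byte 0: f1 ⊕ 09 = f8
byte 1: 6c ⊕ 3d = 51
byte 2: d8 ⊕ d9 = 01
byte 3: c0 ⊕ f0 = 30
byte 4: 61 ⊕ 02 = 63
byte 5: 83 ⊕ 09 = 8a
byte 6: 1b ⊕ 3d = 26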